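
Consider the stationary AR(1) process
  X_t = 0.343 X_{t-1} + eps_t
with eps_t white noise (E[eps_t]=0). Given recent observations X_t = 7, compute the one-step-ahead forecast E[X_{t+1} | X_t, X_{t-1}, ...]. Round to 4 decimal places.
E[X_{t+1} \mid \mathcal F_t] = 2.4010

For an AR(p) model X_t = c + sum_i phi_i X_{t-i} + eps_t, the
one-step-ahead conditional mean is
  E[X_{t+1} | X_t, ...] = c + sum_i phi_i X_{t+1-i}.
Substitute known values:
  E[X_{t+1} | ...] = (0.343) * (7)
                   = 2.4010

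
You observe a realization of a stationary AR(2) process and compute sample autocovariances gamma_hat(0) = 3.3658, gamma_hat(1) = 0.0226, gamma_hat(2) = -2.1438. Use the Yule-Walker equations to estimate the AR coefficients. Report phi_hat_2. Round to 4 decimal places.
\hat\phi_{2} = -0.6370

The Yule-Walker equations for an AR(p) process read, in matrix form,
  Gamma_p phi = r_p,   with   (Gamma_p)_{ij} = gamma(|i - j|),
                       (r_p)_i = gamma(i),   i,j = 1..p.
Substitute the sample gammas (Toeplitz matrix and right-hand side of size 2):
  Gamma_p = [[3.3658, 0.0226], [0.0226, 3.3658]]
  r_p     = [0.0226, -2.1438]
Written out:
  3.3658 phi_1 + 0.0226 phi_2 = 0.0226
  0.0226 phi_1 + 3.3658 phi_2 = -2.1438
Solve by Cramer's rule:
  det = gamma(0)^2 - gamma(1)^2 = (3.3658)^2 - (0.0226)^2 = 11.32860964 - 0.00051076 = 11.32809888
  phi_hat_1 = [gamma(1) gamma(0) - gamma(1) gamma(2)] / det = [(0.0226)(3.3658) - (0.0226)(-2.1438)] / 11.32809888 = 0.12451696 / 11.32809888 = 0.011
  phi_hat_2 = [gamma(0) gamma(2) - gamma(1)^2] / det = [(3.3658)(-2.1438) - (0.0226)^2] / 11.32809888 = -7.2161128 / 11.32809888 = -0.637
So phi_hat = [0.0110, -0.6370].
Therefore phi_hat_2 = -0.6370.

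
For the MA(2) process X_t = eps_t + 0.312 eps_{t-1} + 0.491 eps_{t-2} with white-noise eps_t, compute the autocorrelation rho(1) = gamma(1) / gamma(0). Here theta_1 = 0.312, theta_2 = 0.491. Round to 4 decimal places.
\rho(1) = 0.3476

For an MA(q) process with theta_0 = 1, the autocovariance is
  gamma(k) = sigma^2 * sum_{i=0..q-k} theta_i * theta_{i+k},
and rho(k) = gamma(k) / gamma(0). Sigma^2 cancels.
  numerator   = (1)*(0.312) + (0.312)*(0.491) = 0.465192.
  denominator = (1)^2 + (0.312)^2 + (0.491)^2 = 1.338425.
  rho(1) = 0.465192 / 1.338425 = 0.3476.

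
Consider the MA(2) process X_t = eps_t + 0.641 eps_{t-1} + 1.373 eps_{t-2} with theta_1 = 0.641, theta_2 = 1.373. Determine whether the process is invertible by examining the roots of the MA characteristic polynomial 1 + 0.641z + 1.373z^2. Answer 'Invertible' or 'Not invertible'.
\text{Not invertible}

The MA(q) characteristic polynomial is P(z) = 1 + 0.641z + 1.373z^2.
Invertibility requires all roots to lie outside the unit circle, i.e. |z| > 1 for every root.
Set 1 + (0.641) z + (1.373) z^2 = 0, i.e. a z^2 + b z + c = 0 with a = 1.373, b = 0.641, c = 1.
Discriminant D = b^2 - 4ac = (0.641)^2 - 4*(1.373)*1 = 0.410881 - (5.492) = -5.081119.
D < 0, so the roots are the complex-conjugate pair z = (-b +/- i sqrt(-D)) / (2a) = -0.2334 +/- 0.8209i.
For a conjugate pair |z|^2 = z * conj(z) = (product of roots) = c/a = 1/(1.373) = 0.728332, so |z| = sqrt(0.728332) = 0.8534 for both roots.
Moduli of all roots: 0.8534, 0.8534.
All moduli strictly greater than 1? No.
Verdict: Not invertible.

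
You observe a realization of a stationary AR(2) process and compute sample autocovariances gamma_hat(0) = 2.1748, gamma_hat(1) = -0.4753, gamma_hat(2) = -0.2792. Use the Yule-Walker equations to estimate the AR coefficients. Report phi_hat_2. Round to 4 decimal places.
\hat\phi_{2} = -0.1850

The Yule-Walker equations for an AR(p) process read, in matrix form,
  Gamma_p phi = r_p,   with   (Gamma_p)_{ij} = gamma(|i - j|),
                       (r_p)_i = gamma(i),   i,j = 1..p.
Substitute the sample gammas (Toeplitz matrix and right-hand side of size 2):
  Gamma_p = [[2.1748, -0.4753], [-0.4753, 2.1748]]
  r_p     = [-0.4753, -0.2792]
Written out:
  2.1748 phi_1 - 0.4753 phi_2 = -0.4753
  -0.4753 phi_1 + 2.1748 phi_2 = -0.2792
Solve by Cramer's rule:
  det = gamma(0)^2 - gamma(1)^2 = (2.1748)^2 - (-0.4753)^2 = 4.72975504 - 0.22591009 = 4.50384495
  phi_hat_1 = [gamma(1) gamma(0) - gamma(1) gamma(2)] / det = [(-0.4753)(2.1748) - (-0.4753)(-0.2792)] / 4.50384495 = -1.1663862 / 4.50384495 = -0.259
  phi_hat_2 = [gamma(0) gamma(2) - gamma(1)^2] / det = [(2.1748)(-0.2792) - (-0.4753)^2] / 4.50384495 = -0.83311425 / 4.50384495 = -0.185
So phi_hat = [-0.2590, -0.1850].
Therefore phi_hat_2 = -0.1850.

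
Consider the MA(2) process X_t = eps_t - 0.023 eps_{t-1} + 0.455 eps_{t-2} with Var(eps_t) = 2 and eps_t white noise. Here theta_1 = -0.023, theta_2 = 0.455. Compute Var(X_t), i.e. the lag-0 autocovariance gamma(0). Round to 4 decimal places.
\gamma(0) = 2.4151

For an MA(q) process X_t = eps_t + sum_i theta_i eps_{t-i} with
Var(eps_t) = sigma^2, the variance is
  gamma(0) = sigma^2 * (1 + sum_i theta_i^2).
  sum_i theta_i^2 = (-0.023)^2 + (0.455)^2 = 0.000529 + 0.207025 = 0.207554.
  gamma(0) = 2 * (1 + 0.207554) = 2 * 1.207554 = 2.415108, which rounds to 2.4151.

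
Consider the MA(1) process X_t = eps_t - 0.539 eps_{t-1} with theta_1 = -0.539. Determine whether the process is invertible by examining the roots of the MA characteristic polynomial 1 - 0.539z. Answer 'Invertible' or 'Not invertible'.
\text{Invertible}

The MA(q) characteristic polynomial is P(z) = 1 - 0.539z.
Invertibility requires all roots to lie outside the unit circle, i.e. |z| > 1 for every root.
This is linear in z: 1 + (-0.539) z = 0  =>  z = -1/(-0.539) = 1.855288,  |z| = 1.855288.
Moduli of all roots: 1.8553.
All moduli strictly greater than 1? Yes.
Verdict: Invertible.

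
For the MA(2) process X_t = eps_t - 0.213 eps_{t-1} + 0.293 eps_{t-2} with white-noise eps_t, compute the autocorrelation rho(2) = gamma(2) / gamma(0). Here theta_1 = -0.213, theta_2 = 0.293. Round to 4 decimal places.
\rho(2) = 0.2590

For an MA(q) process with theta_0 = 1, the autocovariance is
  gamma(k) = sigma^2 * sum_{i=0..q-k} theta_i * theta_{i+k},
and rho(k) = gamma(k) / gamma(0). Sigma^2 cancels.
  numerator   = (1)*(0.293) = 0.293.
  denominator = (1)^2 + (-0.213)^2 + (0.293)^2 = 1.131218.
  rho(2) = 0.293 / 1.131218 = 0.2590.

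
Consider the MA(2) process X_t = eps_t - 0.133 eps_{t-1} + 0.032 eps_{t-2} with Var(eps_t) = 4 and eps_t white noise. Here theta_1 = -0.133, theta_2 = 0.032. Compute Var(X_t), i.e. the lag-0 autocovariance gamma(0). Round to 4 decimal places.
\gamma(0) = 4.0749

For an MA(q) process X_t = eps_t + sum_i theta_i eps_{t-i} with
Var(eps_t) = sigma^2, the variance is
  gamma(0) = sigma^2 * (1 + sum_i theta_i^2).
  sum_i theta_i^2 = (-0.133)^2 + (0.032)^2 = 0.017689 + 0.001024 = 0.018713.
  gamma(0) = 4 * (1 + 0.018713) = 4 * 1.018713 = 4.074852, which rounds to 4.0749.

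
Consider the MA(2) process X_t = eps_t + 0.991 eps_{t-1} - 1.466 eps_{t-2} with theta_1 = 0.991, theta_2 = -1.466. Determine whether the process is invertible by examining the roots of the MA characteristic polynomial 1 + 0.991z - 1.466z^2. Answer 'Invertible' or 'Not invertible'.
\text{Not invertible}

The MA(q) characteristic polynomial is P(z) = 1 + 0.991z - 1.466z^2.
Invertibility requires all roots to lie outside the unit circle, i.e. |z| > 1 for every root.
Set 1 + (0.991) z + (-1.466) z^2 = 0, i.e. a z^2 + b z + c = 0 with a = -1.466, b = 0.991, c = 1.
Discriminant D = b^2 - 4ac = (0.991)^2 - 4*(-1.466)*1 = 0.982081 - (-5.864) = 6.846081.
D >= 0, so the roots are real: z = (-b +/- sqrt(D)) / (2a) = (-0.991 +/- 2.616502) / (-2.932).
  z_1 = (-0.991 + 2.616502) / (-2.932) = -0.5544,   |z_1| = 0.5544.
  z_2 = (-0.991 - 2.616502) / (-2.932) = 1.2304,   |z_2| = 1.2304.
Moduli of all roots: 0.5544, 1.2304.
All moduli strictly greater than 1? No.
Verdict: Not invertible.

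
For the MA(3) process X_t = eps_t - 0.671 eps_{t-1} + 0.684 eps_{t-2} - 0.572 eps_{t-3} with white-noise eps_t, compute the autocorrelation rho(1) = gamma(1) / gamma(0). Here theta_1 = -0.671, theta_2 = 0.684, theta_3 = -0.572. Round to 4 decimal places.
\rho(1) = -0.6775

For an MA(q) process with theta_0 = 1, the autocovariance is
  gamma(k) = sigma^2 * sum_{i=0..q-k} theta_i * theta_{i+k},
and rho(k) = gamma(k) / gamma(0). Sigma^2 cancels.
  numerator   = (1)*(-0.671) + (-0.671)*(0.684) + (0.684)*(-0.572) = -1.521212.
  denominator = (1)^2 + (-0.671)^2 + (0.684)^2 + (-0.572)^2 = 2.245281.
  rho(1) = -1.521212 / 2.245281 = -0.6775.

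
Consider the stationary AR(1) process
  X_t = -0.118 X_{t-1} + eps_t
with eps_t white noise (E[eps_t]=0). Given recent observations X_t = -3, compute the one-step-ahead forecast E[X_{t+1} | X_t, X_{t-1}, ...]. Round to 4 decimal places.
E[X_{t+1} \mid \mathcal F_t] = 0.3540

For an AR(p) model X_t = c + sum_i phi_i X_{t-i} + eps_t, the
one-step-ahead conditional mean is
  E[X_{t+1} | X_t, ...] = c + sum_i phi_i X_{t+1-i}.
Substitute known values:
  E[X_{t+1} | ...] = (-0.118) * (-3)
                   = 0.3540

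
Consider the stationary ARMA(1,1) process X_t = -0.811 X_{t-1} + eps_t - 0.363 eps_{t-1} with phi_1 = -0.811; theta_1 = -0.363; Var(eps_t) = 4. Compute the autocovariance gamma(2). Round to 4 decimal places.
\gamma(2) = 14.4024

Multiply the model equation by X_{t-k} and take expectations. With theta_0 = psi_0 = 1 and psi_j the MA(infinity) weights, this gives
  gamma(k) - sum_i phi_i gamma(k-i) = c_k,
  c_k = sigma^2 * sum_{j=k..q} theta_j psi_{j-k}   (c_k = 0 for k > q),
using gamma(-m) = gamma(m).
psi-weights needed (psi_j = theta_j + sum_i phi_i psi_{j-i}):
  psi_1 = theta_1 + phi_1 = -0.363 + (-0.811) = -1.174
Right-hand sides:
  c_0 = sigma^2 (1 + theta_1 psi_1) = 4 * (1 + (-0.363)(-1.174)) = 4 * 1.426162 = 5.704648
  c_1 = sigma^2 theta_1 = 4 * (-0.363) = -1.452
  c_2 = 0
Equations for k = 0 and k = 1 (AR order 1):
  gamma(0) = phi_1 gamma(1) + c_0
  gamma(1) = phi_1 gamma(0) + c_1
Substituting the second into the first: gamma(0) (1 - phi_1^2) = c_0 + phi_1 c_1, so
  gamma(0) = (c_0 + phi_1 c_1) / (1 - phi_1^2) = (5.704648 + (-0.811)(-1.452)) / (1 - (-0.811)^2) = 6.88222 / 0.342279 = 20.107047.
  gamma(1) = phi_1 gamma(0) + c_1 = (-0.811)(20.107047) + (-1.452) = -17.758815.
For k = 2 (> q): gamma(2) = phi_1 gamma(1) = (-0.811)(-17.758815) = 14.402399.
Therefore gamma(2) = 14.4024 (to 4 decimal places).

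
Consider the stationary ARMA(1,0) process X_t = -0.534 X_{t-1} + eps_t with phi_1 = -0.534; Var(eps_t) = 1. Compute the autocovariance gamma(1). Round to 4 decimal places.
\gamma(1) = -0.7470

Multiply the model equation by X_{t-k} and take expectations. With theta_0 = psi_0 = 1 and psi_j the MA(infinity) weights, this gives
  gamma(k) - sum_i phi_i gamma(k-i) = c_k,
  c_k = sigma^2 * sum_{j=k..q} theta_j psi_{j-k}   (c_k = 0 for k > q),
using gamma(-m) = gamma(m).
Pure AR (q = 0): c_0 = sigma^2 = 1, c_k = 0 for k >= 1.
Equations for k = 0 and k = 1 (AR order 1):
  gamma(0) = phi_1 gamma(1) + c_0
  gamma(1) = phi_1 gamma(0) + c_1
Substituting the second into the first: gamma(0) (1 - phi_1^2) = c_0 + phi_1 c_1, so
  gamma(0) = c_0 / (1 - phi_1^2) = 1 / (1 - (-0.534)^2) = 1 / 0.714844 = 1.398907.
  gamma(1) = phi_1 gamma(0) = (-0.534)(1.398907) = -0.747016.
Therefore gamma(1) = -0.7470 (to 4 decimal places).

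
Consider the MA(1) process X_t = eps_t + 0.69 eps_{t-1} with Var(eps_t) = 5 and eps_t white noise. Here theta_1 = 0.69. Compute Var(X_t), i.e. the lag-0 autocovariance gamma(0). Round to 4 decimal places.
\gamma(0) = 7.3805

For an MA(q) process X_t = eps_t + sum_i theta_i eps_{t-i} with
Var(eps_t) = sigma^2, the variance is
  gamma(0) = sigma^2 * (1 + sum_i theta_i^2).
  sum_i theta_i^2 = (0.69)^2 = 0.4761.
  gamma(0) = 5 * (1 + 0.4761) = 5 * 1.4761 = 7.3805.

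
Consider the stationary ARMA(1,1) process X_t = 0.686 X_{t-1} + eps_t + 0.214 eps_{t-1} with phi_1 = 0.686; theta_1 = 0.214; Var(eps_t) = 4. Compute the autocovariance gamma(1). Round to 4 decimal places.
\gamma(1) = 7.7984

Multiply the model equation by X_{t-k} and take expectations. With theta_0 = psi_0 = 1 and psi_j the MA(infinity) weights, this gives
  gamma(k) - sum_i phi_i gamma(k-i) = c_k,
  c_k = sigma^2 * sum_{j=k..q} theta_j psi_{j-k}   (c_k = 0 for k > q),
using gamma(-m) = gamma(m).
psi-weights needed (psi_j = theta_j + sum_i phi_i psi_{j-i}):
  psi_1 = theta_1 + phi_1 = 0.214 + (0.686) = 0.9
Right-hand sides:
  c_0 = sigma^2 (1 + theta_1 psi_1) = 4 * (1 + (0.214)(0.9)) = 4 * 1.1926 = 4.7704
  c_1 = sigma^2 theta_1 = 4 * (0.214) = 0.856
  c_2 = 0
Equations for k = 0 and k = 1 (AR order 1):
  gamma(0) = phi_1 gamma(1) + c_0
  gamma(1) = phi_1 gamma(0) + c_1
Substituting the second into the first: gamma(0) (1 - phi_1^2) = c_0 + phi_1 c_1, so
  gamma(0) = (c_0 + phi_1 c_1) / (1 - phi_1^2) = (4.7704 + (0.686)(0.856)) / (1 - (0.686)^2) = 5.357616 / 0.529404 = 10.12009.
  gamma(1) = phi_1 gamma(0) + c_1 = (0.686)(10.12009) + (0.856) = 7.798382.
Therefore gamma(1) = 7.7984 (to 4 decimal places).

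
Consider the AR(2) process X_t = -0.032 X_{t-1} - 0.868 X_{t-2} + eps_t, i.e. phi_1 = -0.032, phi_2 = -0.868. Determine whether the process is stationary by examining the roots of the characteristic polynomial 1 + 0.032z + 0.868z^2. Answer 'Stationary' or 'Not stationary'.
\text{Stationary}

The AR(p) characteristic polynomial is P(z) = 1 + 0.032z + 0.868z^2.
Stationarity requires all roots to lie outside the unit circle, i.e. |z| > 1 for every root.
Set 1 + (0.032) z + (0.868) z^2 = 0, i.e. a z^2 + b z + c = 0 with a = 0.868, b = 0.032, c = 1.
Discriminant D = b^2 - 4ac = (0.032)^2 - 4*(0.868)*1 = 0.001024 - (3.472) = -3.470976.
D < 0, so the roots are the complex-conjugate pair z = (-b +/- i sqrt(-D)) / (2a) = -0.0184 +/- 1.0732i.
For a conjugate pair |z|^2 = z * conj(z) = (product of roots) = c/a = 1/(0.868) = 1.152074, so |z| = sqrt(1.152074) = 1.0733 for both roots.
Moduli of all roots: 1.0733, 1.0733.
All moduli strictly greater than 1? Yes.
Verdict: Stationary.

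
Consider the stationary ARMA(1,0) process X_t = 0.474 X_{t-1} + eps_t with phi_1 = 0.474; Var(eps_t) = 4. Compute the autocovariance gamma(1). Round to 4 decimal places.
\gamma(1) = 2.4454

Multiply the model equation by X_{t-k} and take expectations. With theta_0 = psi_0 = 1 and psi_j the MA(infinity) weights, this gives
  gamma(k) - sum_i phi_i gamma(k-i) = c_k,
  c_k = sigma^2 * sum_{j=k..q} theta_j psi_{j-k}   (c_k = 0 for k > q),
using gamma(-m) = gamma(m).
Pure AR (q = 0): c_0 = sigma^2 = 4, c_k = 0 for k >= 1.
Equations for k = 0 and k = 1 (AR order 1):
  gamma(0) = phi_1 gamma(1) + c_0
  gamma(1) = phi_1 gamma(0) + c_1
Substituting the second into the first: gamma(0) (1 - phi_1^2) = c_0 + phi_1 c_1, so
  gamma(0) = c_0 / (1 - phi_1^2) = 4 / (1 - (0.474)^2) = 4 / 0.775324 = 5.159133.
  gamma(1) = phi_1 gamma(0) = (0.474)(5.159133) = 2.445429.
Therefore gamma(1) = 2.4454 (to 4 decimal places).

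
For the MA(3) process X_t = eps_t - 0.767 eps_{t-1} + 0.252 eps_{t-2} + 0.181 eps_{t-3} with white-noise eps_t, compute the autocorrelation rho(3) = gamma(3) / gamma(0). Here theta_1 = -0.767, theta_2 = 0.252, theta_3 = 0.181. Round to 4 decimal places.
\rho(3) = 0.1074

For an MA(q) process with theta_0 = 1, the autocovariance is
  gamma(k) = sigma^2 * sum_{i=0..q-k} theta_i * theta_{i+k},
and rho(k) = gamma(k) / gamma(0). Sigma^2 cancels.
  numerator   = (1)*(0.181) = 0.181.
  denominator = (1)^2 + (-0.767)^2 + (0.252)^2 + (0.181)^2 = 1.684554.
  rho(3) = 0.181 / 1.684554 = 0.1074.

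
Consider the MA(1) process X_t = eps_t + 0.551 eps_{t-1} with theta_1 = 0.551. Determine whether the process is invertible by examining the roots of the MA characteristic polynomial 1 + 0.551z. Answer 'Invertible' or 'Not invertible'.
\text{Invertible}

The MA(q) characteristic polynomial is P(z) = 1 + 0.551z.
Invertibility requires all roots to lie outside the unit circle, i.e. |z| > 1 for every root.
This is linear in z: 1 + (0.551) z = 0  =>  z = -1/(0.551) = -1.814882,  |z| = 1.814882.
Moduli of all roots: 1.8149.
All moduli strictly greater than 1? Yes.
Verdict: Invertible.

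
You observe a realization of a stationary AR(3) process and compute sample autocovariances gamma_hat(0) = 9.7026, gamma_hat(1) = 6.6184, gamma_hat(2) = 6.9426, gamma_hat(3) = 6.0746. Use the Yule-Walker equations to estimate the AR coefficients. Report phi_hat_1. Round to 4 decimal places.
\hat\phi_{1} = 0.3100

The Yule-Walker equations for an AR(p) process read, in matrix form,
  Gamma_p phi = r_p,   with   (Gamma_p)_{ij} = gamma(|i - j|),
                       (r_p)_i = gamma(i),   i,j = 1..p.
Substitute the sample gammas (Toeplitz matrix and right-hand side of size 3):
  Gamma_p = [[9.7026, 6.6184, 6.9426], [6.6184, 9.7026, 6.6184], [6.9426, 6.6184, 9.7026]]
  r_p     = [6.6184, 6.9426, 6.0746]
Written out (R1..R3):
  (R1) 9.7026 phi_1 + 6.6184 phi_2 + 6.9426 phi_3 = 6.6184
  (R2) 6.6184 phi_1 + 9.7026 phi_2 + 6.6184 phi_3 = 6.9426
  (R3) 6.9426 phi_1 + 6.6184 phi_2 + 9.7026 phi_3 = 6.0746
Gaussian elimination:
  R2 <- R2 - (6.6184/9.7026) R1 = R2 - (0.682126) R1:  5.188014 phi_2 + 1.882669 phi_3 = 2.428014
  R3 <- R3 - (6.9426/9.7026) R1 = R3 - (0.71554) R1:  1.882669 phi_2 + 4.734891 phi_3 = 1.338869
  R3 <- R3 - (1.882669/5.188014) R2 = R3 - (0.362888) R2:  4.051693 phi_3 = 0.457771
Back-substitution:
  phi_hat_3 = 0.457771 / 4.051693 = 0.112983
  phi_hat_2 = (2.428014 - (1.882669)(0.112983)) / 5.188014 = 0.427004
  phi_hat_1 = (6.6184 - (6.6184)(0.427004) - (6.9426)(0.112983)) / 9.7026 = 0.310012
So phi_hat = [0.3100, 0.4270, 0.1130].
Therefore phi_hat_1 = 0.3100.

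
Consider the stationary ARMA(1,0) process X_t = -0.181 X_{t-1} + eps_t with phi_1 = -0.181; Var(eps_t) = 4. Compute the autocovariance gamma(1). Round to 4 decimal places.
\gamma(1) = -0.7485

Multiply the model equation by X_{t-k} and take expectations. With theta_0 = psi_0 = 1 and psi_j the MA(infinity) weights, this gives
  gamma(k) - sum_i phi_i gamma(k-i) = c_k,
  c_k = sigma^2 * sum_{j=k..q} theta_j psi_{j-k}   (c_k = 0 for k > q),
using gamma(-m) = gamma(m).
Pure AR (q = 0): c_0 = sigma^2 = 4, c_k = 0 for k >= 1.
Equations for k = 0 and k = 1 (AR order 1):
  gamma(0) = phi_1 gamma(1) + c_0
  gamma(1) = phi_1 gamma(0) + c_1
Substituting the second into the first: gamma(0) (1 - phi_1^2) = c_0 + phi_1 c_1, so
  gamma(0) = c_0 / (1 - phi_1^2) = 4 / (1 - (-0.181)^2) = 4 / 0.967239 = 4.135483.
  gamma(1) = phi_1 gamma(0) = (-0.181)(4.135483) = -0.748522.
Therefore gamma(1) = -0.7485 (to 4 decimal places).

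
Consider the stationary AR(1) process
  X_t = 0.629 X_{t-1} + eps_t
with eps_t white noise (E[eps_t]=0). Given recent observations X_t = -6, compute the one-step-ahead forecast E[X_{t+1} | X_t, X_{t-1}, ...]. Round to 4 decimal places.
E[X_{t+1} \mid \mathcal F_t] = -3.7740

For an AR(p) model X_t = c + sum_i phi_i X_{t-i} + eps_t, the
one-step-ahead conditional mean is
  E[X_{t+1} | X_t, ...] = c + sum_i phi_i X_{t+1-i}.
Substitute known values:
  E[X_{t+1} | ...] = (0.629) * (-6)
                   = -3.7740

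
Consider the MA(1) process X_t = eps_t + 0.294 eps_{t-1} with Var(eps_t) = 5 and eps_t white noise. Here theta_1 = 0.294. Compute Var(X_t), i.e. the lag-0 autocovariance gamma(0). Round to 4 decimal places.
\gamma(0) = 5.4322

For an MA(q) process X_t = eps_t + sum_i theta_i eps_{t-i} with
Var(eps_t) = sigma^2, the variance is
  gamma(0) = sigma^2 * (1 + sum_i theta_i^2).
  sum_i theta_i^2 = (0.294)^2 = 0.086436.
  gamma(0) = 5 * (1 + 0.086436) = 5 * 1.086436 = 5.43218, which rounds to 5.4322.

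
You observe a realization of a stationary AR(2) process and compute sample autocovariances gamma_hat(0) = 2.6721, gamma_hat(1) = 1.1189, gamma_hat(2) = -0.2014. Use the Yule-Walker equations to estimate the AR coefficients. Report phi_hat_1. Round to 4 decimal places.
\hat\phi_{1} = 0.5460

The Yule-Walker equations for an AR(p) process read, in matrix form,
  Gamma_p phi = r_p,   with   (Gamma_p)_{ij} = gamma(|i - j|),
                       (r_p)_i = gamma(i),   i,j = 1..p.
Substitute the sample gammas (Toeplitz matrix and right-hand side of size 2):
  Gamma_p = [[2.6721, 1.1189], [1.1189, 2.6721]]
  r_p     = [1.1189, -0.2014]
Written out:
  2.6721 phi_1 + 1.1189 phi_2 = 1.1189
  1.1189 phi_1 + 2.6721 phi_2 = -0.2014
Solve by Cramer's rule:
  det = gamma(0)^2 - gamma(1)^2 = (2.6721)^2 - (1.1189)^2 = 7.14011841 - 1.25193721 = 5.8881812
  phi_hat_1 = [gamma(1) gamma(0) - gamma(1) gamma(2)] / det = [(1.1189)(2.6721) - (1.1189)(-0.2014)] / 5.8881812 = 3.21515915 / 5.8881812 = 0.546
  phi_hat_2 = [gamma(0) gamma(2) - gamma(1)^2] / det = [(2.6721)(-0.2014) - (1.1189)^2] / 5.8881812 = -1.79009815 / 5.8881812 = -0.304
So phi_hat = [0.5460, -0.3040].
Therefore phi_hat_1 = 0.5460.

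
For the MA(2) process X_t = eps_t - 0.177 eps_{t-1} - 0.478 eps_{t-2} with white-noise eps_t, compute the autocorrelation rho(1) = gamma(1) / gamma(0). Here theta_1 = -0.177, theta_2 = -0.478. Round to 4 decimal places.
\rho(1) = -0.0733

For an MA(q) process with theta_0 = 1, the autocovariance is
  gamma(k) = sigma^2 * sum_{i=0..q-k} theta_i * theta_{i+k},
and rho(k) = gamma(k) / gamma(0). Sigma^2 cancels.
  numerator   = (1)*(-0.177) + (-0.177)*(-0.478) = -0.092394.
  denominator = (1)^2 + (-0.177)^2 + (-0.478)^2 = 1.259813.
  rho(1) = -0.092394 / 1.259813 = -0.0733.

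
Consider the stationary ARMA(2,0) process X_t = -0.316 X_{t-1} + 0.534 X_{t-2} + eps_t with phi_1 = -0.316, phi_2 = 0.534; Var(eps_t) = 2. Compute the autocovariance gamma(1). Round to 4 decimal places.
\gamma(1) = -3.5123

Multiply the model equation by X_{t-k} and take expectations. With theta_0 = psi_0 = 1 and psi_j the MA(infinity) weights, this gives
  gamma(k) - sum_i phi_i gamma(k-i) = c_k,
  c_k = sigma^2 * sum_{j=k..q} theta_j psi_{j-k}   (c_k = 0 for k > q),
using gamma(-m) = gamma(m).
Pure AR (q = 0): c_0 = sigma^2 = 2, c_k = 0 for k >= 1.
Equations for k = 0, 1, 2 (AR order 2, c_2 = 0):
  (E0) gamma(0) = phi_1 gamma(1) + phi_2 gamma(2) + c_0
  (E1) gamma(1) = phi_1 gamma(0) + phi_2 gamma(1) + c_1
  (E2) gamma(2) = phi_1 gamma(1) + phi_2 gamma(0)
From (E1): gamma(1) = A gamma(0) + B with
  A = phi_1 / (1 - phi_2) = -0.316 / 0.466 = -0.678112,   B = c_1 / (1 - phi_2) = 0 / 0.466 = 0.
Insert (E2) into (E0): gamma(0) (1 - phi_2^2) = phi_1 (1 + phi_2) gamma(1) + c_0.
  phi_1 (1 + phi_2) = (-0.316)(1.534) = -0.484744,   1 - phi_2^2 = 0.714844.
Replace gamma(1) by A gamma(0) + B and collect gamma(0):
  gamma(0) [0.714844 - (-0.484744)(-0.678112)] = c_0 = 2
  gamma(0) * 0.386133 = 2
  gamma(0) = 2 / 0.386133 = 5.179556.
  gamma(1) = A gamma(0) = (-0.678112)(5.179556) = -3.512317.
Therefore gamma(1) = -3.5123 (to 4 decimal places).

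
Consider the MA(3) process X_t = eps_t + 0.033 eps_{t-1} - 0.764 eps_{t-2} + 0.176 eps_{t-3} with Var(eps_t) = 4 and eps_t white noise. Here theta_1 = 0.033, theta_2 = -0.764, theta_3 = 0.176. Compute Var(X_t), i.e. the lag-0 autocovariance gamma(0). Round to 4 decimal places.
\gamma(0) = 6.4630

For an MA(q) process X_t = eps_t + sum_i theta_i eps_{t-i} with
Var(eps_t) = sigma^2, the variance is
  gamma(0) = sigma^2 * (1 + sum_i theta_i^2).
  sum_i theta_i^2 = (0.033)^2 + (-0.764)^2 + (0.176)^2 = 0.001089 + 0.583696 + 0.030976 = 0.615761.
  gamma(0) = 4 * (1 + 0.615761) = 4 * 1.615761 = 6.463044, which rounds to 6.4630.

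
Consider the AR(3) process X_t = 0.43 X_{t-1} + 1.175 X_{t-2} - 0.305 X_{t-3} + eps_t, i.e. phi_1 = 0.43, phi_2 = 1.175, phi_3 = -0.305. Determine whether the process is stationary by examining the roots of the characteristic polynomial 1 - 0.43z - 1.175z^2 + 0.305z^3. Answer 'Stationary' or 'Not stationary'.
\text{Not stationary}

The AR(p) characteristic polynomial is P(z) = 1 - 0.43z - 1.175z^2 + 0.305z^3.
Stationarity requires all roots to lie outside the unit circle, i.e. |z| > 1 for every root.
Degree 3: look for a simple real root z0 first, then factor out (1 - z/z0) and solve the remaining quadratic.
Testing z0 = 4: P(4) = 1 + (-0.43)(4) + (-1.175)(4)^2 + (0.305)(4)^3
  = 1 + (-1.72) + (-18.8) + (19.52) = 0.  So z_0 = 4 is a root, |z_0| = 4.
Divide out the factor (1 - 0.25 z) = (1 - z/z0) (since 1/z0 = 0.25):
  P(z) = (1 - 0.25 z)(1 + (-0.18) z + (-1.22) z^2)
  [check: z-coef -0.18 - (0.25) = -0.43; z^2-coef -1.22 - (0.25)(-0.18) = -1.175; z^3-coef -(0.25)(-1.22) = 0.305.]
Remaining roots from the quadratic factor 1 + (-0.18) z + (-1.22) z^2:
  Set 1 + (-0.18) z + (-1.22) z^2 = 0, i.e. a z^2 + b z + c = 0 with a = -1.22, b = -0.18, c = 1.
  Discriminant D = b^2 - 4ac = (-0.18)^2 - 4*(-1.22)*1 = 0.0324 - (-4.88) = 4.9124.
  D >= 0, so the roots are real: z = (-b +/- sqrt(D)) / (2a) = (0.18 +/- 2.216393) / (-2.44).
    z_1 = (0.18 + 2.216393) / (-2.44) = -0.9821,   |z_1| = 0.9821.
    z_2 = (0.18 - 2.216393) / (-2.44) = 0.8346,   |z_2| = 0.8346.
Moduli of all roots: 4.0000, 0.9821, 0.8346.
All moduli strictly greater than 1? No.
Verdict: Not stationary.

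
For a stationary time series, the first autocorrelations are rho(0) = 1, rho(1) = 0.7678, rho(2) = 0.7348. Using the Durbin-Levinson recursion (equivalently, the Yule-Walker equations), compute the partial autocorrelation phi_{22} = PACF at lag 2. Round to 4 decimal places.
\phi_{22} = 0.3539

The PACF at lag k is phi_{kk}, the last component of the solution
to the Yule-Walker system G_k phi = r_k where
  (G_k)_{ij} = rho(|i - j|), (r_k)_i = rho(i), i,j = 1..k.
Equivalently, Durbin-Levinson gives phi_{kk} iteratively:
  phi_{11} = rho(1)
  phi_{kk} = [rho(k) - sum_{j=1..k-1} phi_{k-1,j} rho(k-j)]
            / [1 - sum_{j=1..k-1} phi_{k-1,j} rho(j)],
  phi_{k,j} = phi_{k-1,j} - phi_{kk} phi_{k-1,k-j},  j = 1..k-1.
Step k = 1:
  phi_11 = rho(1) = 0.7678.
Step k = 2:
  phi_22 = [rho(2) - phi_11 rho(1)] / [1 - phi_11 rho(1)] = [0.7348 - (0.7678)(0.7678)] / [1 - (0.7678)(0.7678)]
         = 0.14528316 / 0.41048316 = 0.3539.
Therefore phi_{22} = 0.3539.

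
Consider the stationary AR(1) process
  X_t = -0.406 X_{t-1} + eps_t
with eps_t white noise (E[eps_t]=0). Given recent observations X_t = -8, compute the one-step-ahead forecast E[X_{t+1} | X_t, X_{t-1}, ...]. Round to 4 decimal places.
E[X_{t+1} \mid \mathcal F_t] = 3.2480

For an AR(p) model X_t = c + sum_i phi_i X_{t-i} + eps_t, the
one-step-ahead conditional mean is
  E[X_{t+1} | X_t, ...] = c + sum_i phi_i X_{t+1-i}.
Substitute known values:
  E[X_{t+1} | ...] = (-0.406) * (-8)
                   = 3.2480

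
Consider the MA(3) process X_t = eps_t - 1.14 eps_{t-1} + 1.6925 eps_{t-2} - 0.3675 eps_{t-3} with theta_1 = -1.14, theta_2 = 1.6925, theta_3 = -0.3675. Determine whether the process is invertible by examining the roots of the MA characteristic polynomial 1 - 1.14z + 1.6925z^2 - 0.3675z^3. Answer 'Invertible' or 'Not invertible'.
\text{Not invertible}

The MA(q) characteristic polynomial is P(z) = 1 - 1.14z + 1.6925z^2 - 0.3675z^3.
Invertibility requires all roots to lie outside the unit circle, i.e. |z| > 1 for every root.
Degree 3: look for a simple real root z0 first, then factor out (1 - z/z0) and solve the remaining quadratic.
Testing z0 = 4: P(4) = 1 + (-1.14)(4) + (1.6925)(4)^2 + (-0.3675)(4)^3
  = 1 + (-4.56) + (27.08) + (-23.52) = 0.  So z_0 = 4 is a root, |z_0| = 4.
Divide out the factor (1 - 0.25 z) = (1 - z/z0) (since 1/z0 = 0.25):
  P(z) = (1 - 0.25 z)(1 + (-0.89) z + (1.47) z^2)
  [check: z-coef -0.89 - (0.25) = -1.14; z^2-coef 1.47 - (0.25)(-0.89) = 1.6925; z^3-coef -(0.25)(1.47) = -0.3675.]
Remaining roots from the quadratic factor 1 + (-0.89) z + (1.47) z^2:
  Set 1 + (-0.89) z + (1.47) z^2 = 0, i.e. a z^2 + b z + c = 0 with a = 1.47, b = -0.89, c = 1.
  Discriminant D = b^2 - 4ac = (-0.89)^2 - 4*(1.47)*1 = 0.7921 - (5.88) = -5.0879.
  D < 0, so the roots are the complex-conjugate pair z = (-b +/- i sqrt(-D)) / (2a) = 0.3027 +/- 0.7672i.
  For a conjugate pair |z|^2 = z * conj(z) = (product of roots) = c/a = 1/(1.47) = 0.680272, so |z| = sqrt(0.680272) = 0.8248 for both roots.
Moduli of all roots: 4.0000, 0.8248, 0.8248.
All moduli strictly greater than 1? No.
Verdict: Not invertible.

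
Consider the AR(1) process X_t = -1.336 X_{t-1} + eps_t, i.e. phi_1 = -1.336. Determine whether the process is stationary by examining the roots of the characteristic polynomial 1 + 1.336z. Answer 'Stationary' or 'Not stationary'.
\text{Not stationary}

The AR(p) characteristic polynomial is P(z) = 1 + 1.336z.
Stationarity requires all roots to lie outside the unit circle, i.e. |z| > 1 for every root.
This is linear in z: 1 + (1.336) z = 0  =>  z = -1/(1.336) = -0.748503,  |z| = 0.748503.
Moduli of all roots: 0.7485.
All moduli strictly greater than 1? No.
Verdict: Not stationary.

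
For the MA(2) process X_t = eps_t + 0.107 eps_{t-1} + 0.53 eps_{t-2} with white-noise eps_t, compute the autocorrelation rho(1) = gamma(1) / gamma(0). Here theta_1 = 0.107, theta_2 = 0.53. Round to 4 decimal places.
\rho(1) = 0.1267

For an MA(q) process with theta_0 = 1, the autocovariance is
  gamma(k) = sigma^2 * sum_{i=0..q-k} theta_i * theta_{i+k},
and rho(k) = gamma(k) / gamma(0). Sigma^2 cancels.
  numerator   = (1)*(0.107) + (0.107)*(0.53) = 0.16371.
  denominator = (1)^2 + (0.107)^2 + (0.53)^2 = 1.292349.
  rho(1) = 0.16371 / 1.292349 = 0.1267.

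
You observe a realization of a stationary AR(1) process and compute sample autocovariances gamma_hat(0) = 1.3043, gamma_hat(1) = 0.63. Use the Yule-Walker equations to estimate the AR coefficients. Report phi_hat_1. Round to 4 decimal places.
\hat\phi_{1} = 0.4830

The Yule-Walker equations for an AR(p) process read, in matrix form,
  Gamma_p phi = r_p,   with   (Gamma_p)_{ij} = gamma(|i - j|),
                       (r_p)_i = gamma(i),   i,j = 1..p.
Substitute the sample gammas (Toeplitz matrix and right-hand side of size 1):
  Gamma_p = [[1.3043]]
  r_p     = [0.63]
With p = 1 this is the single equation gamma(0) phi_1 = gamma(1):
  phi_hat_1 = gamma(1) / gamma(0) = 0.63 / 1.3043 = 0.4830.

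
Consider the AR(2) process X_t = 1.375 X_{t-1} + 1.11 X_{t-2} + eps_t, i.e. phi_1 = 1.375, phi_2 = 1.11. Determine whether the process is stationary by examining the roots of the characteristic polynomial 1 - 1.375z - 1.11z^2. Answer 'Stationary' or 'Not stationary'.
\text{Not stationary}

The AR(p) characteristic polynomial is P(z) = 1 - 1.375z - 1.11z^2.
Stationarity requires all roots to lie outside the unit circle, i.e. |z| > 1 for every root.
Set 1 + (-1.375) z + (-1.11) z^2 = 0, i.e. a z^2 + b z + c = 0 with a = -1.11, b = -1.375, c = 1.
Discriminant D = b^2 - 4ac = (-1.375)^2 - 4*(-1.11)*1 = 1.890625 - (-4.44) = 6.330625.
D >= 0, so the roots are real: z = (-b +/- sqrt(D)) / (2a) = (1.375 +/- 2.516073) / (-2.22).
  z_1 = (1.375 + 2.516073) / (-2.22) = -1.7527,   |z_1| = 1.7527.
  z_2 = (1.375 - 2.516073) / (-2.22) = 0.514,   |z_2| = 0.514.
Moduli of all roots: 1.7527, 0.5140.
All moduli strictly greater than 1? No.
Verdict: Not stationary.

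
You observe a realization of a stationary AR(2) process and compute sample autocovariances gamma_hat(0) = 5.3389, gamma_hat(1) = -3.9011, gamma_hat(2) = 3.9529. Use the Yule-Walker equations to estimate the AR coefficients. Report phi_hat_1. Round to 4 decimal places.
\hat\phi_{1} = -0.4070

The Yule-Walker equations for an AR(p) process read, in matrix form,
  Gamma_p phi = r_p,   with   (Gamma_p)_{ij} = gamma(|i - j|),
                       (r_p)_i = gamma(i),   i,j = 1..p.
Substitute the sample gammas (Toeplitz matrix and right-hand side of size 2):
  Gamma_p = [[5.3389, -3.9011], [-3.9011, 5.3389]]
  r_p     = [-3.9011, 3.9529]
Written out:
  5.3389 phi_1 - 3.9011 phi_2 = -3.9011
  -3.9011 phi_1 + 5.3389 phi_2 = 3.9529
Solve by Cramer's rule:
  det = gamma(0)^2 - gamma(1)^2 = (5.3389)^2 - (-3.9011)^2 = 28.50385321 - 15.21858121 = 13.285272
  phi_hat_1 = [gamma(1) gamma(0) - gamma(1) gamma(2)] / det = [(-3.9011)(5.3389) - (-3.9011)(3.9529)] / 13.285272 = -5.4069246 / 13.285272 = -0.407
  phi_hat_2 = [gamma(0) gamma(2) - gamma(1)^2] / det = [(5.3389)(3.9529) - (-3.9011)^2] / 13.285272 = 5.8855566 / 13.285272 = 0.443
So phi_hat = [-0.4070, 0.4430].
Therefore phi_hat_1 = -0.4070.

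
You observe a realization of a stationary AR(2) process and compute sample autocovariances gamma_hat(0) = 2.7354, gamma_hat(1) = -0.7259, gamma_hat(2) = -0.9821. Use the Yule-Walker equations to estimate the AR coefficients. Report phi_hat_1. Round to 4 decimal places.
\hat\phi_{1} = -0.3880

The Yule-Walker equations for an AR(p) process read, in matrix form,
  Gamma_p phi = r_p,   with   (Gamma_p)_{ij} = gamma(|i - j|),
                       (r_p)_i = gamma(i),   i,j = 1..p.
Substitute the sample gammas (Toeplitz matrix and right-hand side of size 2):
  Gamma_p = [[2.7354, -0.7259], [-0.7259, 2.7354]]
  r_p     = [-0.7259, -0.9821]
Written out:
  2.7354 phi_1 - 0.7259 phi_2 = -0.7259
  -0.7259 phi_1 + 2.7354 phi_2 = -0.9821
Solve by Cramer's rule:
  det = gamma(0)^2 - gamma(1)^2 = (2.7354)^2 - (-0.7259)^2 = 7.48241316 - 0.52693081 = 6.95548235
  phi_hat_1 = [gamma(1) gamma(0) - gamma(1) gamma(2)] / det = [(-0.7259)(2.7354) - (-0.7259)(-0.9821)] / 6.95548235 = -2.69853325 / 6.95548235 = -0.388
  phi_hat_2 = [gamma(0) gamma(2) - gamma(1)^2] / det = [(2.7354)(-0.9821) - (-0.7259)^2] / 6.95548235 = -3.21336715 / 6.95548235 = -0.462
So phi_hat = [-0.3880, -0.4620].
Therefore phi_hat_1 = -0.3880.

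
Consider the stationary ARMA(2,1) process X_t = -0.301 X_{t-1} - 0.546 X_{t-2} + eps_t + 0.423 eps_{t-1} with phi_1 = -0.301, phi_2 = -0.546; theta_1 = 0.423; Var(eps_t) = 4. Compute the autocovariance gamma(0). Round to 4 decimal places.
\gamma(0) = 6.0077

Multiply the model equation by X_{t-k} and take expectations. With theta_0 = psi_0 = 1 and psi_j the MA(infinity) weights, this gives
  gamma(k) - sum_i phi_i gamma(k-i) = c_k,
  c_k = sigma^2 * sum_{j=k..q} theta_j psi_{j-k}   (c_k = 0 for k > q),
using gamma(-m) = gamma(m).
psi-weights needed (psi_j = theta_j + sum_i phi_i psi_{j-i}):
  psi_1 = theta_1 + phi_1 = 0.423 + (-0.301) = 0.122
Right-hand sides:
  c_0 = sigma^2 (1 + theta_1 psi_1) = 4 * (1 + (0.423)(0.122)) = 4 * 1.051606 = 4.206424
  c_1 = sigma^2 theta_1 = 4 * (0.423) = 1.692
  c_2 = 0
Equations for k = 0, 1, 2 (AR order 2, c_2 = 0):
  (E0) gamma(0) = phi_1 gamma(1) + phi_2 gamma(2) + c_0
  (E1) gamma(1) = phi_1 gamma(0) + phi_2 gamma(1) + c_1
  (E2) gamma(2) = phi_1 gamma(1) + phi_2 gamma(0)
From (E1): gamma(1) = A gamma(0) + B with
  A = phi_1 / (1 - phi_2) = -0.301 / 1.546 = -0.194696,   B = c_1 / (1 - phi_2) = 1.692 / 1.546 = 1.094437.
Insert (E2) into (E0): gamma(0) (1 - phi_2^2) = phi_1 (1 + phi_2) gamma(1) + c_0.
  phi_1 (1 + phi_2) = (-0.301)(0.454) = -0.136654,   1 - phi_2^2 = 0.701884.
Replace gamma(1) by A gamma(0) + B and collect gamma(0):
  gamma(0) [0.701884 - (-0.136654)(-0.194696)] = (-0.136654)(1.094437) + 4.206424
  gamma(0) * 0.675278 = 4.056865
  gamma(0) = 4.056865 / 0.675278 = 6.007696.
Therefore gamma(0) = 6.0077 (to 4 decimal places).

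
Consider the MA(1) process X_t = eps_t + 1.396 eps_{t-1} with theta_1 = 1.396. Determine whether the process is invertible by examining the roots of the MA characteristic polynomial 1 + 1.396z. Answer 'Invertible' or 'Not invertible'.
\text{Not invertible}

The MA(q) characteristic polynomial is P(z) = 1 + 1.396z.
Invertibility requires all roots to lie outside the unit circle, i.e. |z| > 1 for every root.
This is linear in z: 1 + (1.396) z = 0  =>  z = -1/(1.396) = -0.716332,  |z| = 0.716332.
Moduli of all roots: 0.7163.
All moduli strictly greater than 1? No.
Verdict: Not invertible.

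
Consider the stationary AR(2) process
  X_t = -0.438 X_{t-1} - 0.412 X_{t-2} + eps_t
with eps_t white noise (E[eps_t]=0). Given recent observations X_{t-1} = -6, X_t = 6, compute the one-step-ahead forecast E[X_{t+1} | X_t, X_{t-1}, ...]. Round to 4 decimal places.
E[X_{t+1} \mid \mathcal F_t] = -0.1560

For an AR(p) model X_t = c + sum_i phi_i X_{t-i} + eps_t, the
one-step-ahead conditional mean is
  E[X_{t+1} | X_t, ...] = c + sum_i phi_i X_{t+1-i}.
Substitute known values:
  E[X_{t+1} | ...] = (-0.438) * (6) + (-0.412) * (-6)
                   = -0.1560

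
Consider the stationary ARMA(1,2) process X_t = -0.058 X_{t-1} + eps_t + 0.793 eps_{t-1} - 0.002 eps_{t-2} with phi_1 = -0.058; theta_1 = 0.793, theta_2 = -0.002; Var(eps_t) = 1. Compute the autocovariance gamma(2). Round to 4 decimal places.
\gamma(2) = -0.0427

Multiply the model equation by X_{t-k} and take expectations. With theta_0 = psi_0 = 1 and psi_j the MA(infinity) weights, this gives
  gamma(k) - sum_i phi_i gamma(k-i) = c_k,
  c_k = sigma^2 * sum_{j=k..q} theta_j psi_{j-k}   (c_k = 0 for k > q),
using gamma(-m) = gamma(m).
psi-weights needed (psi_j = theta_j + sum_i phi_i psi_{j-i}):
  psi_1 = theta_1 + phi_1 = 0.793 + (-0.058) = 0.735
  psi_2 = theta_2 + phi_1 psi_1 = -0.002 + (-0.058)(0.735) = -0.04463
Right-hand sides:
  c_0 = sigma^2 (1 + theta_1 psi_1 + theta_2 psi_2) = 1 * (1 + (0.793)(0.735) + (-0.002)(-0.04463)) = 1 * 1.582944 = 1.582944
  c_1 = sigma^2 (theta_1 + theta_2 psi_1) = 1 * (0.793 + (-0.002)(0.735)) = 0.79153
  c_2 = sigma^2 theta_2 = 1 * (-0.002) = -0.002
Equations for k = 0 and k = 1 (AR order 1):
  gamma(0) = phi_1 gamma(1) + c_0
  gamma(1) = phi_1 gamma(0) + c_1
Substituting the second into the first: gamma(0) (1 - phi_1^2) = c_0 + phi_1 c_1, so
  gamma(0) = (c_0 + phi_1 c_1) / (1 - phi_1^2) = (1.582944 + (-0.058)(0.79153)) / (1 - (-0.058)^2) = 1.537036 / 0.996636 = 1.542224.
  gamma(1) = phi_1 gamma(0) + c_1 = (-0.058)(1.542224) + (0.79153) = 0.702081.
For k = 2: gamma(2) = phi_1 gamma(1) + c_2
  = (-0.058)(0.702081) + (-0.002) = -0.042721.
Therefore gamma(2) = -0.0427 (to 4 decimal places).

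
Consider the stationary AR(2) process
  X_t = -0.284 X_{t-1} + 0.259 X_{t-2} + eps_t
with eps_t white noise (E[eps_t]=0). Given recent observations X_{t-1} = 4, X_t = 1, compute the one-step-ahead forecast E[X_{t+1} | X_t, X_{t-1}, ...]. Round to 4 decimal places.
E[X_{t+1} \mid \mathcal F_t] = 0.7520

For an AR(p) model X_t = c + sum_i phi_i X_{t-i} + eps_t, the
one-step-ahead conditional mean is
  E[X_{t+1} | X_t, ...] = c + sum_i phi_i X_{t+1-i}.
Substitute known values:
  E[X_{t+1} | ...] = (-0.284) * (1) + (0.259) * (4)
                   = 0.7520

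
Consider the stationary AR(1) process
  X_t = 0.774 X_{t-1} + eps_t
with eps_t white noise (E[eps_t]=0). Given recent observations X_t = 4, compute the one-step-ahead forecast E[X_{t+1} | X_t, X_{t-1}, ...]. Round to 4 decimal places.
E[X_{t+1} \mid \mathcal F_t] = 3.0960

For an AR(p) model X_t = c + sum_i phi_i X_{t-i} + eps_t, the
one-step-ahead conditional mean is
  E[X_{t+1} | X_t, ...] = c + sum_i phi_i X_{t+1-i}.
Substitute known values:
  E[X_{t+1} | ...] = (0.774) * (4)
                   = 3.0960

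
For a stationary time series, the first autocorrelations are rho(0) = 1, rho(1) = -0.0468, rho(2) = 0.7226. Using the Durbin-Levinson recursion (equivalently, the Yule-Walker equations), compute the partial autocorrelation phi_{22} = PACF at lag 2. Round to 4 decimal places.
\phi_{22} = 0.7220

The PACF at lag k is phi_{kk}, the last component of the solution
to the Yule-Walker system G_k phi = r_k where
  (G_k)_{ij} = rho(|i - j|), (r_k)_i = rho(i), i,j = 1..k.
Equivalently, Durbin-Levinson gives phi_{kk} iteratively:
  phi_{11} = rho(1)
  phi_{kk} = [rho(k) - sum_{j=1..k-1} phi_{k-1,j} rho(k-j)]
            / [1 - sum_{j=1..k-1} phi_{k-1,j} rho(j)],
  phi_{k,j} = phi_{k-1,j} - phi_{kk} phi_{k-1,k-j},  j = 1..k-1.
Step k = 1:
  phi_11 = rho(1) = -0.0468.
Step k = 2:
  phi_22 = [rho(2) - phi_11 rho(1)] / [1 - phi_11 rho(1)] = [0.7226 - (-0.0468)(-0.0468)] / [1 - (-0.0468)(-0.0468)]
         = 0.72040976 / 0.99780976 = 0.722.
Therefore phi_{22} = 0.7220.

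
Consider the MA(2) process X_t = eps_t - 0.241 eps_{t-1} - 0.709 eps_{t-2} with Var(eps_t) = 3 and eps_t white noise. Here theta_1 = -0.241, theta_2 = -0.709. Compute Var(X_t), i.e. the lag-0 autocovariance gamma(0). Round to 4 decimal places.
\gamma(0) = 4.6823

For an MA(q) process X_t = eps_t + sum_i theta_i eps_{t-i} with
Var(eps_t) = sigma^2, the variance is
  gamma(0) = sigma^2 * (1 + sum_i theta_i^2).
  sum_i theta_i^2 = (-0.241)^2 + (-0.709)^2 = 0.058081 + 0.502681 = 0.560762.
  gamma(0) = 3 * (1 + 0.560762) = 3 * 1.560762 = 4.682286, which rounds to 4.6823.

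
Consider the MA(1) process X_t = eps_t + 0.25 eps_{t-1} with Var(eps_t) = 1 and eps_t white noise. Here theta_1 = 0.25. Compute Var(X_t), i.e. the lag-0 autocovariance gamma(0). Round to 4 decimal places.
\gamma(0) = 1.0625

For an MA(q) process X_t = eps_t + sum_i theta_i eps_{t-i} with
Var(eps_t) = sigma^2, the variance is
  gamma(0) = sigma^2 * (1 + sum_i theta_i^2).
  sum_i theta_i^2 = (0.25)^2 = 0.0625.
  gamma(0) = 1 * (1 + 0.0625) = 1 * 1.0625 = 1.0625.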